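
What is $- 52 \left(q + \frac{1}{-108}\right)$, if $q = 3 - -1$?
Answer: $- \frac{5603}{27} \approx -207.52$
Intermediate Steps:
$q = 4$ ($q = 3 + 1 = 4$)
$- 52 \left(q + \frac{1}{-108}\right) = - 52 \left(4 + \frac{1}{-108}\right) = - 52 \left(4 - \frac{1}{108}\right) = \left(-52\right) \frac{431}{108} = - \frac{5603}{27}$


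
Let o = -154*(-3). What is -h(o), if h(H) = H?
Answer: -462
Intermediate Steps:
o = 462
-h(o) = -1*462 = -462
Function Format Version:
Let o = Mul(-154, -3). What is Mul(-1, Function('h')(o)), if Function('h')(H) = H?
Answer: -462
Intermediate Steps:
o = 462
Mul(-1, Function('h')(o)) = Mul(-1, 462) = -462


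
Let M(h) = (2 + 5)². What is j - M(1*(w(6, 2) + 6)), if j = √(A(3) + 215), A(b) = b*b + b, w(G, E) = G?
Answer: -49 + √227 ≈ -33.933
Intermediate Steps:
A(b) = b + b² (A(b) = b² + b = b + b²)
M(h) = 49 (M(h) = 7² = 49)
j = √227 (j = √(3*(1 + 3) + 215) = √(3*4 + 215) = √(12 + 215) = √227 ≈ 15.067)
j - M(1*(w(6, 2) + 6)) = √227 - 1*49 = √227 - 49 = -49 + √227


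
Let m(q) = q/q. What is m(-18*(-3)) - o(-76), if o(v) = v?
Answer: 77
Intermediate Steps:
m(q) = 1
m(-18*(-3)) - o(-76) = 1 - 1*(-76) = 1 + 76 = 77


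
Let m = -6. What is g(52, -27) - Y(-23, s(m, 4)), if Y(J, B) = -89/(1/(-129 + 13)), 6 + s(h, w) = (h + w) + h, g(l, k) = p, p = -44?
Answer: -10368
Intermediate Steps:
g(l, k) = -44
s(h, w) = -6 + w + 2*h (s(h, w) = -6 + ((h + w) + h) = -6 + (w + 2*h) = -6 + w + 2*h)
Y(J, B) = 10324 (Y(J, B) = -89/(1/(-116)) = -89/(-1/116) = -89*(-116) = 10324)
g(52, -27) - Y(-23, s(m, 4)) = -44 - 1*10324 = -44 - 10324 = -10368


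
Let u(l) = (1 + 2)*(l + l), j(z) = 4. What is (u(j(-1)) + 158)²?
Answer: 33124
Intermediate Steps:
u(l) = 6*l (u(l) = 3*(2*l) = 6*l)
(u(j(-1)) + 158)² = (6*4 + 158)² = (24 + 158)² = 182² = 33124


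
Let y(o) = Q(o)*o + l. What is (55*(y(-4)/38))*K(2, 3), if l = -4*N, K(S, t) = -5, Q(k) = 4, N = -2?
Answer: 1100/19 ≈ 57.895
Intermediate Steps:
l = 8 (l = -4*(-2) = 8)
y(o) = 8 + 4*o (y(o) = 4*o + 8 = 8 + 4*o)
(55*(y(-4)/38))*K(2, 3) = (55*((8 + 4*(-4))/38))*(-5) = (55*((8 - 16)*(1/38)))*(-5) = (55*(-8*1/38))*(-5) = (55*(-4/19))*(-5) = -220/19*(-5) = 1100/19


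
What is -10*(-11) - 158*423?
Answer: -66724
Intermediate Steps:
-10*(-11) - 158*423 = 110 - 66834 = -66724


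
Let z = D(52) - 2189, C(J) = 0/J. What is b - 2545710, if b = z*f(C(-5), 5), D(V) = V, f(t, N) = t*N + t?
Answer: -2545710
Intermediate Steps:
C(J) = 0
f(t, N) = t + N*t (f(t, N) = N*t + t = t + N*t)
z = -2137 (z = 52 - 2189 = -2137)
b = 0 (b = -0*(1 + 5) = -0*6 = -2137*0 = 0)
b - 2545710 = 0 - 2545710 = -2545710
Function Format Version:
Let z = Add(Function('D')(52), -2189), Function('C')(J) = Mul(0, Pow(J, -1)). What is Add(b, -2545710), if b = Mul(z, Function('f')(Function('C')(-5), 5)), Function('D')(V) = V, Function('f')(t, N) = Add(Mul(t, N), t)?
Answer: -2545710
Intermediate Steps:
Function('C')(J) = 0
Function('f')(t, N) = Add(t, Mul(N, t)) (Function('f')(t, N) = Add(Mul(N, t), t) = Add(t, Mul(N, t)))
z = -2137 (z = Add(52, -2189) = -2137)
b = 0 (b = Mul(-2137, Mul(0, Add(1, 5))) = Mul(-2137, Mul(0, 6)) = Mul(-2137, 0) = 0)
Add(b, -2545710) = Add(0, -2545710) = -2545710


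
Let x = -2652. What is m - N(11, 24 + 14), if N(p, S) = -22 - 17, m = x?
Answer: -2613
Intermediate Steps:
m = -2652
N(p, S) = -39
m - N(11, 24 + 14) = -2652 - 1*(-39) = -2652 + 39 = -2613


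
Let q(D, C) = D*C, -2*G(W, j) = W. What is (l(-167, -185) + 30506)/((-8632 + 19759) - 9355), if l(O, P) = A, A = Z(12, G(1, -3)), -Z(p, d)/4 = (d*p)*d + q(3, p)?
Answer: 15175/886 ≈ 17.128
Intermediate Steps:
G(W, j) = -W/2
q(D, C) = C*D
Z(p, d) = -12*p - 4*p*d**2 (Z(p, d) = -4*((d*p)*d + p*3) = -4*(p*d**2 + 3*p) = -4*(3*p + p*d**2) = -12*p - 4*p*d**2)
A = -156 (A = 4*12*(-3 - (-1/2*1)**2) = 4*12*(-3 - (-1/2)**2) = 4*12*(-3 - 1*1/4) = 4*12*(-3 - 1/4) = 4*12*(-13/4) = -156)
l(O, P) = -156
(l(-167, -185) + 30506)/((-8632 + 19759) - 9355) = (-156 + 30506)/((-8632 + 19759) - 9355) = 30350/(11127 - 9355) = 30350/1772 = 30350*(1/1772) = 15175/886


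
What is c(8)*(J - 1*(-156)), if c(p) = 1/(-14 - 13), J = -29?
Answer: -127/27 ≈ -4.7037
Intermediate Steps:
c(p) = -1/27 (c(p) = 1/(-27) = -1/27)
c(8)*(J - 1*(-156)) = -(-29 - 1*(-156))/27 = -(-29 + 156)/27 = -1/27*127 = -127/27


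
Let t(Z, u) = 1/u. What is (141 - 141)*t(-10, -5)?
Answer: 0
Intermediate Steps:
(141 - 141)*t(-10, -5) = (141 - 141)/(-5) = 0*(-1/5) = 0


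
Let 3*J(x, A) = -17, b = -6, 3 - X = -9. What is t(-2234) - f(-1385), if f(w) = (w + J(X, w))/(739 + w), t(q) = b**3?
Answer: -211390/969 ≈ -218.15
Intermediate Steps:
X = 12 (X = 3 - 1*(-9) = 3 + 9 = 12)
J(x, A) = -17/3 (J(x, A) = (1/3)*(-17) = -17/3)
t(q) = -216 (t(q) = (-6)**3 = -216)
f(w) = (-17/3 + w)/(739 + w) (f(w) = (w - 17/3)/(739 + w) = (-17/3 + w)/(739 + w))
t(-2234) - f(-1385) = -216 - (-17/3 - 1385)/(739 - 1385) = -216 - (-4172)/((-646)*3) = -216 - (-1)*(-4172)/(646*3) = -216 - 1*2086/969 = -216 - 2086/969 = -211390/969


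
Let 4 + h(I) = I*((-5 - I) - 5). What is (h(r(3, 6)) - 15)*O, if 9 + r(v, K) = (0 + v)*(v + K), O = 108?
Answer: -56484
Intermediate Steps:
r(v, K) = -9 + v*(K + v) (r(v, K) = -9 + (0 + v)*(v + K) = -9 + v*(K + v))
h(I) = -4 + I*(-10 - I) (h(I) = -4 + I*((-5 - I) - 5) = -4 + I*(-10 - I))
(h(r(3, 6)) - 15)*O = ((-4 - (-9 + 3**2 + 6*3)**2 - 10*(-9 + 3**2 + 6*3)) - 15)*108 = ((-4 - (-9 + 9 + 18)**2 - 10*(-9 + 9 + 18)) - 15)*108 = ((-4 - 1*18**2 - 10*18) - 15)*108 = ((-4 - 1*324 - 180) - 15)*108 = ((-4 - 324 - 180) - 15)*108 = (-508 - 15)*108 = -523*108 = -56484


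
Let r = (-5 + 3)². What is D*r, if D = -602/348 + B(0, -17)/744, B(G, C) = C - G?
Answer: -37817/5394 ≈ -7.0109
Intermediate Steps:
r = 4 (r = (-2)² = 4)
D = -37817/21576 (D = -602/348 + (-17 - 1*0)/744 = -602*1/348 + (-17 + 0)*(1/744) = -301/174 - 17*1/744 = -301/174 - 17/744 = -37817/21576 ≈ -1.7527)
D*r = -37817/21576*4 = -37817/5394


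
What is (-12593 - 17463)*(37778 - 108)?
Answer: -1132209520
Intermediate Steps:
(-12593 - 17463)*(37778 - 108) = -30056*37670 = -1132209520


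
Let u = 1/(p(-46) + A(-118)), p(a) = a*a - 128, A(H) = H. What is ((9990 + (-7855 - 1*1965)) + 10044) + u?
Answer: 19100181/1870 ≈ 10214.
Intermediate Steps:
p(a) = -128 + a**2 (p(a) = a**2 - 128 = -128 + a**2)
u = 1/1870 (u = 1/((-128 + (-46)**2) - 118) = 1/((-128 + 2116) - 118) = 1/(1988 - 118) = 1/1870 ≈ 0.00053476)
((9990 + (-7855 - 1*1965)) + 10044) + u = ((9990 + (-7855 - 1*1965)) + 10044) + 1/1870 = ((9990 + (-7855 - 1965)) + 10044) + 1/1870 = ((9990 - 9820) + 10044) + 1/1870 = (170 + 10044) + 1/1870 = 10214 + 1/1870 = 19100181/1870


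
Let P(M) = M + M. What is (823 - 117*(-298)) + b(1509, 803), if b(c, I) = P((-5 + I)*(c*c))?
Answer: 3634256965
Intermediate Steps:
P(M) = 2*M
b(c, I) = 2*c**2*(-5 + I) (b(c, I) = 2*((-5 + I)*(c*c)) = 2*((-5 + I)*c**2) = 2*(c**2*(-5 + I)) = 2*c**2*(-5 + I))
(823 - 117*(-298)) + b(1509, 803) = (823 - 117*(-298)) + 2*1509**2*(-5 + 803) = (823 + 34866) + 2*2277081*798 = 35689 + 3634221276 = 3634256965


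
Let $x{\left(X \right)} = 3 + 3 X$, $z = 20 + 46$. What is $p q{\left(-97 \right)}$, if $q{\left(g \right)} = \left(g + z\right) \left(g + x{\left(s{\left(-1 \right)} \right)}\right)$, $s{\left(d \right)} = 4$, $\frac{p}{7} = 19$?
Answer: $338086$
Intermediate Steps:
$p = 133$ ($p = 7 \cdot 19 = 133$)
$z = 66$
$q{\left(g \right)} = \left(15 + g\right) \left(66 + g\right)$ ($q{\left(g \right)} = \left(g + 66\right) \left(g + \left(3 + 3 \cdot 4\right)\right) = \left(66 + g\right) \left(g + \left(3 + 12\right)\right) = \left(66 + g\right) \left(g + 15\right) = \left(66 + g\right) \left(15 + g\right) = \left(15 + g\right) \left(66 + g\right)$)
$p q{\left(-97 \right)} = 133 \left(990 + \left(-97\right)^{2} + 81 \left(-97\right)\right) = 133 \left(990 + 9409 - 7857\right) = 133 \cdot 2542 = 338086$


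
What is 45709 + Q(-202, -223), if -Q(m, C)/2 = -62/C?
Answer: 10192983/223 ≈ 45708.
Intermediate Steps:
Q(m, C) = 124/C (Q(m, C) = -(-124)/C = 124/C)
45709 + Q(-202, -223) = 45709 + 124/(-223) = 45709 + 124*(-1/223) = 45709 - 124/223 = 10192983/223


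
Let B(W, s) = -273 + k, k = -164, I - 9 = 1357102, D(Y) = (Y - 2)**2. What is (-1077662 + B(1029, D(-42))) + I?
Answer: 279012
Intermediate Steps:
D(Y) = (-2 + Y)**2
I = 1357111 (I = 9 + 1357102 = 1357111)
B(W, s) = -437 (B(W, s) = -273 - 164 = -437)
(-1077662 + B(1029, D(-42))) + I = (-1077662 - 437) + 1357111 = -1078099 + 1357111 = 279012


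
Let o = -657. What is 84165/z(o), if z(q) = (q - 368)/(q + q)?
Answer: 22118562/205 ≈ 1.0790e+5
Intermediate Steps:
z(q) = (-368 + q)/(2*q) (z(q) = (-368 + q)/((2*q)) = (-368 + q)*(1/(2*q)) = (-368 + q)/(2*q))
84165/z(o) = 84165/(((1/2)*(-368 - 657)/(-657))) = 84165/(((1/2)*(-1/657)*(-1025))) = 84165/(1025/1314) = 84165*(1314/1025) = 22118562/205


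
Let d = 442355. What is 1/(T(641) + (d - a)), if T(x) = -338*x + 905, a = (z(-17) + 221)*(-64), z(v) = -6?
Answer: 1/240362 ≈ 4.1604e-6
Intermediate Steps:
a = -13760 (a = (-6 + 221)*(-64) = 215*(-64) = -13760)
T(x) = 905 - 338*x
1/(T(641) + (d - a)) = 1/((905 - 338*641) + (442355 - 1*(-13760))) = 1/((905 - 216658) + (442355 + 13760)) = 1/(-215753 + 456115) = 1/240362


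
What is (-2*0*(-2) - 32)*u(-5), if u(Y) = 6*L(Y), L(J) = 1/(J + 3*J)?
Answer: 48/5 ≈ 9.6000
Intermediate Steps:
L(J) = 1/(4*J)
u(Y) = 3/(2*Y) (u(Y) = 6*(1/(4*Y)) = 3/(2*Y))
(-2*0*(-2) - 32)*u(-5) = (-2*0*(-2) - 32)*((3/2)/(-5)) = (0*(-2) - 32)*((3/2)*(-1/5)) = (0 - 32)*(-3/10) = -32*(-3/10) = 48/5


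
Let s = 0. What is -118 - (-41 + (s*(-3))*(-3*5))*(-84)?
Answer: -3562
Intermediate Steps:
-118 - (-41 + (s*(-3))*(-3*5))*(-84) = -118 - (-41 + (0*(-3))*(-3*5))*(-84) = -118 - (-41 + 0*(-15))*(-84) = -118 - (-41 + 0)*(-84) = -118 - (-41)*(-84) = -118 - 1*3444 = -118 - 3444 = -3562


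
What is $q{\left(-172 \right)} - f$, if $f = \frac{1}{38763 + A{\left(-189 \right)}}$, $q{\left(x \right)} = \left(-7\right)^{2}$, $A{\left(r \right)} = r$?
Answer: $\frac{1890125}{38574} \approx 49.0$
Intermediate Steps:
$q{\left(x \right)} = 49$
$f = \frac{1}{38574}$ ($f = \frac{1}{38763 - 189} = \frac{1}{38574} \approx 2.5924 \cdot 10^{-5}$)
$q{\left(-172 \right)} - f = 49 - \frac{1}{38574} = \frac{1890125}{38574}$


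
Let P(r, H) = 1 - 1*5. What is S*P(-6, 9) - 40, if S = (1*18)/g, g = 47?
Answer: -1952/47 ≈ -41.532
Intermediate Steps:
P(r, H) = -4 (P(r, H) = 1 - 5 = -4)
S = 18/47 (S = (1*18)/47 = 18*(1/47) = 18/47 ≈ 0.38298)
S*P(-6, 9) - 40 = (18/47)*(-4) - 40 = -72/47 - 40 = -1952/47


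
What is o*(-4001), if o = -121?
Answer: 484121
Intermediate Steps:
o*(-4001) = -121*(-4001) = 484121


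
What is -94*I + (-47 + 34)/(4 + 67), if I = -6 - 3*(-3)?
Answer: -20035/71 ≈ -282.18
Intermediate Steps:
I = 3 (I = -6 + 9 = 3)
-94*I + (-47 + 34)/(4 + 67) = -94*3 + (-47 + 34)/(4 + 67) = -282 - 13/71 = -20035/71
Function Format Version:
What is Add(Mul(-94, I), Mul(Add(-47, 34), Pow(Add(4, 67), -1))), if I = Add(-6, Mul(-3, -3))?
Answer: Rational(-20035, 71) ≈ -282.18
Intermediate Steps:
I = 3 (I = Add(-6, 9) = 3)
Add(Mul(-94, I), Mul(Add(-47, 34), Pow(Add(4, 67), -1))) = Add(Mul(-94, 3), Mul(Add(-47, 34), Pow(Add(4, 67), -1))) = Add(-282, Mul(-13, Pow(71, -1))) = Add(-282, Mul(-13, Rational(1, 71))) = Add(-282, Rational(-13, 71)) = Rational(-20035, 71)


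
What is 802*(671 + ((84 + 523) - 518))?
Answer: 609520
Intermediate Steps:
802*(671 + ((84 + 523) - 518)) = 802*(671 + (607 - 518)) = 802*(671 + 89) = 802*760 = 609520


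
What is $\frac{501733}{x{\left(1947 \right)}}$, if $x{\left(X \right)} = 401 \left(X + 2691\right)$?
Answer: $\frac{501733}{1859838} \approx 0.26977$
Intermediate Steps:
$x{\left(X \right)} = 1079091 + 401 X$ ($x{\left(X \right)} = 401 \left(2691 + X\right) = 1079091 + 401 X$)
$\frac{501733}{x{\left(1947 \right)}} = \frac{501733}{1079091 + 401 \cdot 1947} = \frac{501733}{1079091 + 780747} = \frac{501733}{1859838}$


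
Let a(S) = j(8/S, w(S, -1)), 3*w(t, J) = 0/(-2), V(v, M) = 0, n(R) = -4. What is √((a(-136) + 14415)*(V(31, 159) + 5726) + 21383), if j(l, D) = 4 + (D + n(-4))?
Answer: √82561673 ≈ 9086.3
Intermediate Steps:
w(t, J) = 0 (w(t, J) = (0/(-2))/3 = (0*(-½))/3 = (⅓)*0 = 0)
j(l, D) = D (j(l, D) = 4 + (D - 4) = 4 + (-4 + D) = D)
a(S) = 0
√((a(-136) + 14415)*(V(31, 159) + 5726) + 21383) = √((0 + 14415)*(0 + 5726) + 21383) = √(14415*5726 + 21383) = √(82540290 + 21383) = √82561673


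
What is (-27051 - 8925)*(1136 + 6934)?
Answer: -290326320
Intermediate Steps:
(-27051 - 8925)*(1136 + 6934) = -35976*8070 = -290326320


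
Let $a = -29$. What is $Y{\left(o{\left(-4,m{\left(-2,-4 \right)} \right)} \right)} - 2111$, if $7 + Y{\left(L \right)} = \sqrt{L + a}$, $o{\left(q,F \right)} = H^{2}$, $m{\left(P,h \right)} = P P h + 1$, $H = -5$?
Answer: $-2118 + 2 i \approx -2118.0 + 2.0 i$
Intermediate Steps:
$m{\left(P,h \right)} = 1 + h P^{2}$ ($m{\left(P,h \right)} = P^{2} h + 1 = h P^{2} + 1 = 1 + h P^{2}$)
$o{\left(q,F \right)} = 25$ ($o{\left(q,F \right)} = \left(-5\right)^{2} = 25$)
$Y{\left(L \right)} = -7 + \sqrt{-29 + L}$ ($Y{\left(L \right)} = -7 + \sqrt{L - 29} = -7 + \sqrt{-29 + L}$)
$Y{\left(o{\left(-4,m{\left(-2,-4 \right)} \right)} \right)} - 2111 = \left(-7 + \sqrt{-29 + 25}\right) - 2111 = \left(-7 + \sqrt{-4}\right) - 2111 = \left(-7 + 2 i\right) - 2111 = -2118 + 2 i$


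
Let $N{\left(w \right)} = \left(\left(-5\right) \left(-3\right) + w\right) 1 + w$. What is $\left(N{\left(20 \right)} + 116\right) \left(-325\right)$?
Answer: $-55575$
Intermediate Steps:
$N{\left(w \right)} = 15 + 2 w$ ($N{\left(w \right)} = \left(15 + w\right) 1 + w = \left(15 + w\right) + w = 15 + 2 w$)
$\left(N{\left(20 \right)} + 116\right) \left(-325\right) = \left(\left(15 + 2 \cdot 20\right) + 116\right) \left(-325\right) = \left(\left(15 + 40\right) + 116\right) \left(-325\right) = \left(55 + 116\right) \left(-325\right) = 171 \left(-325\right) = -55575$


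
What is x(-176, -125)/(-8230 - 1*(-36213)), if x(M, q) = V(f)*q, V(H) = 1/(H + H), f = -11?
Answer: 125/615626 ≈ 0.00020305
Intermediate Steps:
V(H) = 1/(2*H)
x(M, q) = -q/22 (x(M, q) = ((1/2)/(-11))*q = ((1/2)*(-1/11))*q = -q/22)
x(-176, -125)/(-8230 - 1*(-36213)) = (-1/22*(-125))/(-8230 - 1*(-36213)) = 125/(22*(-8230 + 36213)) = (125/22)/27983 = (125/22)*(1/27983) = 125/615626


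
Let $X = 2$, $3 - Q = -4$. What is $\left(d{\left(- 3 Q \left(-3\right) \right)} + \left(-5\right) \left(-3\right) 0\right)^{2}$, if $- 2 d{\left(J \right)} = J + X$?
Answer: $\frac{4225}{4} \approx 1056.3$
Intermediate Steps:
$Q = 7$ ($Q = 3 - -4 = 3 + 4 = 7$)
$d{\left(J \right)} = -1 - \frac{J}{2}$ ($d{\left(J \right)} = - \frac{J + 2}{2} = - \frac{2 + J}{2} = -1 - \frac{J}{2}$)
$\left(d{\left(- 3 Q \left(-3\right) \right)} + \left(-5\right) \left(-3\right) 0\right)^{2} = \left(\left(-1 - \frac{\left(-3\right) 7 \left(-3\right)}{2}\right) + \left(-5\right) \left(-3\right) 0\right)^{2} = \left(\left(-1 - \frac{\left(-21\right) \left(-3\right)}{2}\right) + 15 \cdot 0\right)^{2} = \left(\left(-1 - \frac{63}{2}\right) + 0\right)^{2} = \left(- \frac{65}{2} + 0\right)^{2} = \left(- \frac{65}{2}\right)^{2} = \frac{4225}{4}$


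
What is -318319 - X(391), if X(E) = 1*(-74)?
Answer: -318245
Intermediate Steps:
X(E) = -74
-318319 - X(391) = -318319 - 1*(-74) = -318319 + 74 = -318245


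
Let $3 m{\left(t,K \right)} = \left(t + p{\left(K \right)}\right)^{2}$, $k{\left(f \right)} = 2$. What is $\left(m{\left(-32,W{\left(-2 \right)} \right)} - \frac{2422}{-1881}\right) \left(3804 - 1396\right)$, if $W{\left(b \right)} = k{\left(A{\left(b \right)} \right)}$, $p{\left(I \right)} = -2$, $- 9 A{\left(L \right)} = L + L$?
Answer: $\frac{1751179472}{1881} \approx 9.3098 \cdot 10^{5}$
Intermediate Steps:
$A{\left(L \right)} = - \frac{2 L}{9}$ ($A{\left(L \right)} = - \frac{L + L}{9} = - \frac{2 L}{9}$)
$W{\left(b \right)} = 2$
$m{\left(t,K \right)} = \frac{\left(-2 + t\right)^{2}}{3}$ ($m{\left(t,K \right)} = \frac{\left(t - 2\right)^{2}}{3} = \frac{\left(-2 + t\right)^{2}}{3}$)
$\left(m{\left(-32,W{\left(-2 \right)} \right)} - \frac{2422}{-1881}\right) \left(3804 - 1396\right) = \left(\frac{\left(-2 - 32\right)^{2}}{3} - \frac{2422}{-1881}\right) \left(3804 - 1396\right) = \left(\frac{\left(-34\right)^{2}}{3} - - \frac{2422}{1881}\right) 2408 = \left(\frac{1}{3} \cdot 1156 + \frac{2422}{1881}\right) 2408 = \left(\frac{1156}{3} + \frac{2422}{1881}\right) 2408 = \frac{727234}{1881} \cdot 2408 = \frac{1751179472}{1881}$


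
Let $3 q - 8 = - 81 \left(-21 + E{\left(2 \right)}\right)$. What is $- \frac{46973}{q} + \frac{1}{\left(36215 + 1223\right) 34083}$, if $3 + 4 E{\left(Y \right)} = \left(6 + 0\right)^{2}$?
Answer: $- \frac{719250211861141}{5311985310702} \approx -135.4$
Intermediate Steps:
$E{\left(Y \right)} = \frac{33}{4}$ ($E{\left(Y \right)} = - \frac{3}{4} + \frac{\left(6 + 0\right)^{2}}{4} = - \frac{3}{4} + \frac{6^{2}}{4} = - \frac{3}{4} + \frac{1}{4} \cdot 36 = - \frac{3}{4} + 9 = \frac{33}{4}$)
$q = \frac{4163}{12}$ ($q = \frac{8}{3} + \frac{\left(-81\right) \left(-21 + \frac{33}{4}\right)}{3} = \frac{8}{3} + \frac{\left(-81\right) \left(- \frac{51}{4}\right)}{3} = \frac{8}{3} + \frac{1}{3} \cdot \frac{4131}{4} = \frac{8}{3} + \frac{1377}{4} = \frac{4163}{12} \approx 346.92$)
$- \frac{46973}{q} + \frac{1}{\left(36215 + 1223\right) 34083} = - \frac{46973}{\frac{4163}{12}} + \frac{1}{\left(36215 + 1223\right) 34083} = \left(-46973\right) \frac{12}{4163} + \frac{1}{37438} \cdot \frac{1}{34083} = - \frac{563676}{4163} + \frac{1}{37438} \cdot \frac{1}{34083} = - \frac{563676}{4163} + \frac{1}{1275999354} = - \frac{719250211861141}{5311985310702}$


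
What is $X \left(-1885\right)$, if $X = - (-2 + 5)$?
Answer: $5655$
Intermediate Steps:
$X = -3$ ($X = \left(-1\right) 3 = -3$)
$X \left(-1885\right) = \left(-3\right) \left(-1885\right) = 5655$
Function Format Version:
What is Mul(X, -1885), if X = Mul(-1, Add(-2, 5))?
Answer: 5655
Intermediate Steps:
X = -3 (X = Mul(-1, 3) = -3)
Mul(X, -1885) = Mul(-3, -1885) = 5655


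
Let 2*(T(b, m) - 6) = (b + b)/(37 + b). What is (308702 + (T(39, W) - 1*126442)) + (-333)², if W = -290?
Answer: 22279819/76 ≈ 2.9316e+5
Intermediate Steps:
T(b, m) = 6 + b/(37 + b) (T(b, m) = 6 + ((b + b)/(37 + b))/2 = 6 + ((2*b)/(37 + b))/2 = 6 + (2*b/(37 + b))/2 = 6 + b/(37 + b))
(308702 + (T(39, W) - 1*126442)) + (-333)² = (308702 + ((222 + 7*39)/(37 + 39) - 1*126442)) + (-333)² = (308702 + ((222 + 273)/76 - 126442)) + 110889 = (308702 + ((1/76)*495 - 126442)) + 110889 = (308702 + (495/76 - 126442)) + 110889 = (308702 - 9609097/76) + 110889 = 13852255/76 + 110889 = 22279819/76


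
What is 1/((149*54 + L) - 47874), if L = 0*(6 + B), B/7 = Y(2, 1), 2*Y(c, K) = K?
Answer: -1/39828 ≈ -2.5108e-5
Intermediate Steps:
Y(c, K) = K/2
B = 7/2 (B = 7*((½)*1) = 7*(½) = 7/2 ≈ 3.5000)
L = 0 (L = 0*(6 + 7/2) = 0*(19/2) = 0)
1/((149*54 + L) - 47874) = 1/((149*54 + 0) - 47874) = 1/((8046 + 0) - 47874) = 1/(8046 - 47874) = 1/(-39828) = -1/39828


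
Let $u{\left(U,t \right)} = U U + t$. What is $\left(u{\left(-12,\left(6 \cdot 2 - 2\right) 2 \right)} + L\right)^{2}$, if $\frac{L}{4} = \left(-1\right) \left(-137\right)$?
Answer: $506944$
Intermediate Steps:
$u{\left(U,t \right)} = t + U^{2}$ ($u{\left(U,t \right)} = U^{2} + t = t + U^{2}$)
$L = 548$ ($L = 4 \left(\left(-1\right) \left(-137\right)\right) = 4 \cdot 137 = 548$)
$\left(u{\left(-12,\left(6 \cdot 2 - 2\right) 2 \right)} + L\right)^{2} = \left(\left(\left(6 \cdot 2 - 2\right) 2 + \left(-12\right)^{2}\right) + 548\right)^{2} = \left(\left(\left(12 - 2\right) 2 + 144\right) + 548\right)^{2} = \left(\left(10 \cdot 2 + 144\right) + 548\right)^{2} = \left(\left(20 + 144\right) + 548\right)^{2} = \left(164 + 548\right)^{2} = 712^{2} = 506944$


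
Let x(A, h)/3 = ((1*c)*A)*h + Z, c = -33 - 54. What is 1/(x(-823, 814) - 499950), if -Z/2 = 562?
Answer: 1/174346320 ≈ 5.7357e-9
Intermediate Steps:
Z = -1124 (Z = -2*562 = -1124)
c = -87
x(A, h) = -3372 - 261*A*h (x(A, h) = 3*(((1*(-87))*A)*h - 1124) = 3*((-87*A)*h - 1124) = 3*(-87*A*h - 1124) = 3*(-1124 - 87*A*h) = -3372 - 261*A*h)
1/(x(-823, 814) - 499950) = 1/((-3372 - 261*(-823)*814) - 499950) = 1/((-3372 + 174849642) - 499950) = 1/(174846270 - 499950) = 1/174346320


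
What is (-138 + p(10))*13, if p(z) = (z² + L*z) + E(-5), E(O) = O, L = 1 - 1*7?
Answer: -1339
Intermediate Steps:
L = -6 (L = 1 - 7 = -6)
p(z) = -5 + z² - 6*z (p(z) = (z² - 6*z) - 5 = -5 + z² - 6*z)
(-138 + p(10))*13 = (-138 + (-5 + 10² - 6*10))*13 = (-138 + (-5 + 100 - 60))*13 = (-138 + 35)*13 = -103*13 = -1339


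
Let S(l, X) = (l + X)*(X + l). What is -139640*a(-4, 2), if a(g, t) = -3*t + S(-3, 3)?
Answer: 837840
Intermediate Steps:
S(l, X) = (X + l)² (S(l, X) = (X + l)*(X + l) = (X + l)²)
a(g, t) = -3*t (a(g, t) = -3*t + (3 - 3)² = -3*t + 0² = -3*t + 0 = -3*t)
-139640*a(-4, 2) = -(-418920)*2 = -139640*(-6) = 837840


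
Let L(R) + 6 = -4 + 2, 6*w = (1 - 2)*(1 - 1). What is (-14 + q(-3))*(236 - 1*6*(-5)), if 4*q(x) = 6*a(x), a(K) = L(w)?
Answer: -6916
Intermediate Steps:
w = 0 (w = ((1 - 2)*(1 - 1))/6 = (-1*0)/6 = (⅙)*0 = 0)
L(R) = -8 (L(R) = -6 + (-4 + 2) = -6 - 2 = -8)
a(K) = -8
q(x) = -12 (q(x) = (6*(-8))/4 = (¼)*(-48) = -12)
(-14 + q(-3))*(236 - 1*6*(-5)) = (-14 - 12)*(236 - 1*6*(-5)) = -26*(236 - 6*(-5)) = -26*(236 + 30) = -26*266 = -6916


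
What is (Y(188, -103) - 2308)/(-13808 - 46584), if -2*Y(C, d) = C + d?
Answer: 4701/120784 ≈ 0.038921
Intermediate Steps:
Y(C, d) = -C/2 - d/2 (Y(C, d) = -(C + d)/2 = -C/2 - d/2)
(Y(188, -103) - 2308)/(-13808 - 46584) = ((-½*188 - ½*(-103)) - 2308)/(-13808 - 46584) = ((-94 + 103/2) - 2308)/(-60392) = (-85/2 - 2308)*(-1/60392) = -4701/2*(-1/60392) = 4701/120784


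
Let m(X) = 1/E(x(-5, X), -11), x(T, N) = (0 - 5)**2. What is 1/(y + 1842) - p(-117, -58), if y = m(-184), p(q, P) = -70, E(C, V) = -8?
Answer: 1031458/14735 ≈ 70.000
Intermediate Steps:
x(T, N) = 25 (x(T, N) = (-5)**2 = 25)
m(X) = -1/8 (m(X) = 1/(-8) = -1/8)
y = -1/8 ≈ -0.12500
1/(y + 1842) - p(-117, -58) = 1/(-1/8 + 1842) - 1*(-70) = 1/(14735/8) + 70 = 8/14735 + 70 = 1031458/14735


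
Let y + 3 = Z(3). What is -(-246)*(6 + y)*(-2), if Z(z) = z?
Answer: -2952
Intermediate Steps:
y = 0 (y = -3 + 3 = 0)
-(-246)*(6 + y)*(-2) = -(-246)*(6 + 0)*(-2) = -(-246)*6*(-2) = -(-246)*(-12) = -246*12 = -2952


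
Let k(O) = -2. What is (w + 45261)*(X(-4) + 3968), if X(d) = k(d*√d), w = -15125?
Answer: 119519376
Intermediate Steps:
X(d) = -2
(w + 45261)*(X(-4) + 3968) = (-15125 + 45261)*(-2 + 3968) = 30136*3966 = 119519376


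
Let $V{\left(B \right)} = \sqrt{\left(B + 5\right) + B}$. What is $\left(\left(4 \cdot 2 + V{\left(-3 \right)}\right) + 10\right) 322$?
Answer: $5796 + 322 i \approx 5796.0 + 322.0 i$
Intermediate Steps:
$V{\left(B \right)} = \sqrt{5 + 2 B}$ ($V{\left(B \right)} = \sqrt{\left(5 + B\right) + B} = \sqrt{5 + 2 B}$)
$\left(\left(4 \cdot 2 + V{\left(-3 \right)}\right) + 10\right) 322 = \left(\left(4 \cdot 2 + \sqrt{5 + 2 \left(-3\right)}\right) + 10\right) 322 = \left(\left(8 + \sqrt{5 - 6}\right) + 10\right) 322 = \left(\left(8 + \sqrt{-1}\right) + 10\right) 322 = \left(\left(8 + i\right) + 10\right) 322 = \left(18 + i\right) 322 = 5796 + 322 i$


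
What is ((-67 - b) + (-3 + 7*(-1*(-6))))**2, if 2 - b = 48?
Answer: 324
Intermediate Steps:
b = -46 (b = 2 - 1*48 = 2 - 48 = -46)
((-67 - b) + (-3 + 7*(-1*(-6))))**2 = ((-67 - 1*(-46)) + (-3 + 7*(-1*(-6))))**2 = ((-67 + 46) + (-3 + 7*6))**2 = (-21 + (-3 + 42))**2 = (-21 + 39)**2 = 18**2 = 324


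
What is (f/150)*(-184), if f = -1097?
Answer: 100924/75 ≈ 1345.7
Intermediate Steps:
(f/150)*(-184) = -1097/150*(-184) = 100924/75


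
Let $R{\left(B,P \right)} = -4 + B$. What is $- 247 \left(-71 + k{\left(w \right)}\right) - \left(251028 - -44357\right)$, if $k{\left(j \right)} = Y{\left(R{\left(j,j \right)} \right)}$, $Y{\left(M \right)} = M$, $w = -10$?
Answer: $-274390$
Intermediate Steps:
$k{\left(j \right)} = -4 + j$
$- 247 \left(-71 + k{\left(w \right)}\right) - \left(251028 - -44357\right) = - 247 \left(-71 - 14\right) - \left(251028 - -44357\right) = - 247 \left(-71 - 14\right) - \left(251028 + 44357\right) = \left(-247\right) \left(-85\right) - 295385 = 20995 - 295385 = -274390$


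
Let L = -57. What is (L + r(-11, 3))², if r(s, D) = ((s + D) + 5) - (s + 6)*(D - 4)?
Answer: 4225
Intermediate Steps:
r(s, D) = 5 + D + s - (-4 + D)*(6 + s) (r(s, D) = ((D + s) + 5) - (6 + s)*(-4 + D) = (5 + D + s) - (-4 + D)*(6 + s) = 5 + D + s - (-4 + D)*(6 + s))
(L + r(-11, 3))² = (-57 + (29 - 5*3 + 5*(-11) - 1*3*(-11)))² = (-57 + (29 - 15 - 55 + 33))² = (-57 - 8)² = (-65)² = 4225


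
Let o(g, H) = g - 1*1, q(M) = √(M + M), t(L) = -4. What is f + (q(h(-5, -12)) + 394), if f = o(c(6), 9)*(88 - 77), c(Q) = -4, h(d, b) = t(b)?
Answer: 339 + 2*I*√2 ≈ 339.0 + 2.8284*I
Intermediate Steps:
h(d, b) = -4
q(M) = √2*√M (q(M) = √(2*M) = √2*√M)
o(g, H) = -1 + g (o(g, H) = g - 1 = -1 + g)
f = -55 (f = (-1 - 4)*(88 - 77) = -5*11 = -55)
f + (q(h(-5, -12)) + 394) = -55 + (√2*√(-4) + 394) = -55 + (√2*(2*I) + 394) = -55 + (2*I*√2 + 394) = -55 + (394 + 2*I*√2) = 339 + 2*I*√2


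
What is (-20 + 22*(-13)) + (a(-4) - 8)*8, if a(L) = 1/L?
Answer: -372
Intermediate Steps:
a(L) = 1/L
(-20 + 22*(-13)) + (a(-4) - 8)*8 = (-20 + 22*(-13)) + (1/(-4) - 8)*8 = (-20 - 286) + (-1/4 - 8)*8 = -306 - 33/4*8 = -306 - 66 = -372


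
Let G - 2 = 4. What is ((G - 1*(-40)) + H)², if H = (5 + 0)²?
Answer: 5041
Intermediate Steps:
G = 6 (G = 2 + 4 = 6)
H = 25 (H = 5² = 25)
((G - 1*(-40)) + H)² = ((6 - 1*(-40)) + 25)² = ((6 + 40) + 25)² = (46 + 25)² = 71² = 5041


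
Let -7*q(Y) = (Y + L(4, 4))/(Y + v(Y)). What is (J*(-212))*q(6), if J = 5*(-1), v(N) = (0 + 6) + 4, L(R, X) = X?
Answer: -1325/14 ≈ -94.643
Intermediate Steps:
v(N) = 10 (v(N) = 6 + 4 = 10)
J = -5
q(Y) = -(4 + Y)/(7*(10 + Y)) (q(Y) = -(Y + 4)/(7*(Y + 10)) = -(4 + Y)/(7*(10 + Y)))
(J*(-212))*q(6) = (-5*(-212))*((-4 - 1*6)/(7*(10 + 6))) = 1060*((⅐)*(-4 - 6)/16) = 1060*((⅐)*(1/16)*(-10)) = 1060*(-5/56) = -1325/14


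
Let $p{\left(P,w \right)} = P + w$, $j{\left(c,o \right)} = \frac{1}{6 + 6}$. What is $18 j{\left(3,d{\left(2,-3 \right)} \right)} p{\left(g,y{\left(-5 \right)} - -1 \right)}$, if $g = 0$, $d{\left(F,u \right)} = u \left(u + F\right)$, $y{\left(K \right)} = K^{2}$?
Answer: $39$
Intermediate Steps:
$d{\left(F,u \right)} = u \left(F + u\right)$
$j{\left(c,o \right)} = \frac{1}{12}$
$18 j{\left(3,d{\left(2,-3 \right)} \right)} p{\left(g,y{\left(-5 \right)} - -1 \right)} = 18 \cdot \frac{1}{12} \left(0 - \left(-1 - \left(-5\right)^{2}\right)\right) = \frac{3 \left(0 + \left(25 + 1\right)\right)}{2} = \frac{3 \left(0 + 26\right)}{2} = \frac{3}{2} \cdot 26 = 39$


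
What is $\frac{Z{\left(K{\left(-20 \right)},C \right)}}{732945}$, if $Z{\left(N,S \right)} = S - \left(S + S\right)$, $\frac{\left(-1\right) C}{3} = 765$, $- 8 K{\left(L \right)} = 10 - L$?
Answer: $\frac{153}{48863} \approx 0.0031312$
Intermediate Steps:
$K{\left(L \right)} = - \frac{5}{4} + \frac{L}{8}$ ($K{\left(L \right)} = - \frac{10 - L}{8} = - \frac{5}{4} + \frac{L}{8}$)
$C = -2295$ ($C = \left(-3\right) 765 = -2295$)
$Z{\left(N,S \right)} = - S$ ($Z{\left(N,S \right)} = S - 2 S = - S$)
$\frac{Z{\left(K{\left(-20 \right)},C \right)}}{732945} = \frac{\left(-1\right) \left(-2295\right)}{732945} = 2295 \cdot \frac{1}{732945} = \frac{153}{48863}$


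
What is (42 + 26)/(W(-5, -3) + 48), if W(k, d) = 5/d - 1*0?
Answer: 204/139 ≈ 1.4676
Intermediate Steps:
W(k, d) = 5/d (W(k, d) = 5/d + 0 = 5/d)
(42 + 26)/(W(-5, -3) + 48) = (42 + 26)/(5/(-3) + 48) = 68/(5*(-⅓) + 48) = 68/(-5/3 + 48) = 68/(139/3) = (3/139)*68 = 204/139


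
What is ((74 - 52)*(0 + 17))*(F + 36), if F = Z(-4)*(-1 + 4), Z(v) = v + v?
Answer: 4488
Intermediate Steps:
Z(v) = 2*v
F = -24 (F = (2*(-4))*(-1 + 4) = -8*3 = -24)
((74 - 52)*(0 + 17))*(F + 36) = ((74 - 52)*(0 + 17))*(-24 + 36) = (22*17)*12 = 374*12 = 4488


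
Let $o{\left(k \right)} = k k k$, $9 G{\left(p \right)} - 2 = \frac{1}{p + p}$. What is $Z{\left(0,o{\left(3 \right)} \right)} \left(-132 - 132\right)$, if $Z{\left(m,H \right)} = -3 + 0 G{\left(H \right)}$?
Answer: $792$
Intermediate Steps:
$G{\left(p \right)} = \frac{2}{9} + \frac{1}{18 p}$ ($G{\left(p \right)} = \frac{2}{9} + \frac{1}{9 \left(p + p\right)} = \frac{2}{9} + \frac{1}{9 \cdot 2 p} = \frac{2}{9} + \frac{\frac{1}{2} \frac{1}{p}}{9} = \frac{2}{9} + \frac{1}{18 p}$)
$o{\left(k \right)} = k^{3}$ ($o{\left(k \right)} = k^{2} k = k^{3}$)
$Z{\left(m,H \right)} = -3$ ($Z{\left(m,H \right)} = -3 + 0 \frac{1 + 4 H}{18 H} = -3 + 0 = -3$)
$Z{\left(0,o{\left(3 \right)} \right)} \left(-132 - 132\right) = - 3 \left(-132 - 132\right) = \left(-3\right) \left(-264\right) = 792$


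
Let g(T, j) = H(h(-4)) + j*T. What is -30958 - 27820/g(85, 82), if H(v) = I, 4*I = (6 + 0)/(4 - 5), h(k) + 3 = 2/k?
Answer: -431517286/13937 ≈ -30962.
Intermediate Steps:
h(k) = -3 + 2/k
I = -3/2 (I = ((6 + 0)/(4 - 5))/4 = (6/(-1))/4 = (6*(-1))/4 = (¼)*(-6) = -3/2 ≈ -1.5000)
H(v) = -3/2
g(T, j) = -3/2 + T*j (g(T, j) = -3/2 + j*T = -3/2 + T*j)
-30958 - 27820/g(85, 82) = -30958 - 27820/(-3/2 + 85*82) = -30958 - 27820/(-3/2 + 6970) = -30958 - 27820/13937/2 = -30958 - 27820*2/13937 = -30958 - 55640/13937 = -431517286/13937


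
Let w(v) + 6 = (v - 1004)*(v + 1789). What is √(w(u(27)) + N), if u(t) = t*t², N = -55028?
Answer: √401020454 ≈ 20026.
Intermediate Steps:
u(t) = t³
w(v) = -6 + (-1004 + v)*(1789 + v) (w(v) = -6 + (v - 1004)*(v + 1789) = -6 + (-1004 + v)*(1789 + v))
√(w(u(27)) + N) = √((-1796162 + (27³)² + 785*27³) - 55028) = √((-1796162 + 19683² + 785*19683) - 55028) = √((-1796162 + 387420489 + 15451155) - 55028) = √(401075482 - 55028) = √401020454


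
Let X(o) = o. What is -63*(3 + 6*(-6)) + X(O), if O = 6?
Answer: 2085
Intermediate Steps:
-63*(3 + 6*(-6)) + X(O) = -63*(3 + 6*(-6)) + 6 = -63*(3 - 36) + 6 = -63*(-33) + 6 = 2079 + 6 = 2085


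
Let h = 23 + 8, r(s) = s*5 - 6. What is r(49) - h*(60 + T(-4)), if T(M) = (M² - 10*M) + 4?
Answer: -3481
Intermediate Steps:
T(M) = 4 + M² - 10*M
r(s) = -6 + 5*s (r(s) = 5*s - 6 = -6 + 5*s)
h = 31
r(49) - h*(60 + T(-4)) = (-6 + 5*49) - 31*(60 + (4 + (-4)² - 10*(-4))) = (-6 + 245) - 31*(60 + (4 + 16 + 40)) = 239 - 31*(60 + 60) = 239 - 31*120 = 239 - 1*3720 = 239 - 3720 = -3481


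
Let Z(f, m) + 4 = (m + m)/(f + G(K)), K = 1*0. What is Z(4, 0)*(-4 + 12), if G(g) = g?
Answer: -32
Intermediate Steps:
K = 0
Z(f, m) = -4 + 2*m/f (Z(f, m) = -4 + (m + m)/(f + 0) = -4 + (2*m)/f = -4 + 2*m/f)
Z(4, 0)*(-4 + 12) = (-4 + 2*0/4)*(-4 + 12) = (-4 + 2*0*(¼))*8 = (-4 + 0)*8 = -4*8 = -32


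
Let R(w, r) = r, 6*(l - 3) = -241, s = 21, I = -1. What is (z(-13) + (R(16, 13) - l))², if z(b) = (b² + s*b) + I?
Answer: 108241/36 ≈ 3006.7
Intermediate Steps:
l = -223/6 (l = 3 + (⅙)*(-241) = 3 - 241/6 = -223/6 ≈ -37.167)
z(b) = -1 + b² + 21*b (z(b) = (b² + 21*b) - 1 = -1 + b² + 21*b)
(z(-13) + (R(16, 13) - l))² = ((-1 + (-13)² + 21*(-13)) + (13 - 1*(-223/6)))² = ((-1 + 169 - 273) + (13 + 223/6))² = (-105 + 301/6)² = (-329/6)² = 108241/36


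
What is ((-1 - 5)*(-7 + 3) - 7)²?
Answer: 289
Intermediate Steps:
((-1 - 5)*(-7 + 3) - 7)² = (-6*(-4) - 7)² = (24 - 7)² = 17² = 289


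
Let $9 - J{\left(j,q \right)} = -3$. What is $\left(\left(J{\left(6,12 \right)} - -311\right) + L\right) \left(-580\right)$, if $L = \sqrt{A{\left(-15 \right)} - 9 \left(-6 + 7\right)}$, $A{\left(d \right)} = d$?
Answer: $-187340 - 1160 i \sqrt{6} \approx -1.8734 \cdot 10^{5} - 2841.4 i$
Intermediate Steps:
$J{\left(j,q \right)} = 12$ ($J{\left(j,q \right)} = 9 - -3 = 9 + 3 = 12$)
$L = 2 i \sqrt{6}$ ($L = \sqrt{-15 - 9 \left(-6 + 7\right)} = \sqrt{-15 - 9} = \sqrt{-24} = 2 i \sqrt{6} \approx 4.899 i$)
$\left(\left(J{\left(6,12 \right)} - -311\right) + L\right) \left(-580\right) = \left(\left(12 - -311\right) + 2 i \sqrt{6}\right) \left(-580\right) = \left(\left(12 + 311\right) + 2 i \sqrt{6}\right) \left(-580\right) = \left(323 + 2 i \sqrt{6}\right) \left(-580\right) = -187340 - 1160 i \sqrt{6}$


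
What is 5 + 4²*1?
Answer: 21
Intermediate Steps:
5 + 4²*1 = 5 + 16*1 = 5 + 16 = 21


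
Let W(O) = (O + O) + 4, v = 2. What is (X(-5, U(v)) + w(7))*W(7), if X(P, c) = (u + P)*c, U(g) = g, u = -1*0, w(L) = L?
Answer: -54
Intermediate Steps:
u = 0
W(O) = 4 + 2*O (W(O) = 2*O + 4 = 4 + 2*O)
X(P, c) = P*c (X(P, c) = (0 + P)*c = P*c)
(X(-5, U(v)) + w(7))*W(7) = (-5*2 + 7)*(4 + 2*7) = (-10 + 7)*(4 + 14) = -3*18 = -54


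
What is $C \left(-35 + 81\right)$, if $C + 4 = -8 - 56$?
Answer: $-3128$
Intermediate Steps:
$C = -68$ ($C = -4 - 64 = -68$)
$C \left(-35 + 81\right) = - 68 \left(-35 + 81\right) = \left(-68\right) 46 = -3128$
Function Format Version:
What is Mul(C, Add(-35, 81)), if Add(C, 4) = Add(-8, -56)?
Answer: -3128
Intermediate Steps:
C = -68 (C = Add(-4, Add(-8, -56)) = Add(-4, -64) = -68)
Mul(C, Add(-35, 81)) = Mul(-68, Add(-35, 81)) = Mul(-68, 46) = -3128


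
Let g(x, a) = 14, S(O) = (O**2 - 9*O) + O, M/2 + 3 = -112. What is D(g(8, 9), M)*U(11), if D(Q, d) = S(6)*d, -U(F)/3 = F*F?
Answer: -1001880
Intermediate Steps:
M = -230 (M = -6 + 2*(-112) = -6 - 224 = -230)
S(O) = O**2 - 8*O
U(F) = -3*F**2 (U(F) = -3*F*F = -3*F**2)
D(Q, d) = -12*d (D(Q, d) = (6*(-8 + 6))*d = (6*(-2))*d = -12*d)
D(g(8, 9), M)*U(11) = (-12*(-230))*(-3*11**2) = 2760*(-3*121) = 2760*(-363) = -1001880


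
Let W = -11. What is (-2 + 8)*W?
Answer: -66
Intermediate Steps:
(-2 + 8)*W = (-2 + 8)*(-11) = 6*(-11) = -66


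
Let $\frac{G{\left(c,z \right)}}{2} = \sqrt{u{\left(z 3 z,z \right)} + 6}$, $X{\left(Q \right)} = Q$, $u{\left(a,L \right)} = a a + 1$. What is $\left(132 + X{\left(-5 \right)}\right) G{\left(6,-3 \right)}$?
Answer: $1016 \sqrt{46} \approx 6890.8$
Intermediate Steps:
$u{\left(a,L \right)} = 1 + a^{2}$ ($u{\left(a,L \right)} = a^{2} + 1 = 1 + a^{2}$)
$G{\left(c,z \right)} = 2 \sqrt{7 + 9 z^{4}}$ ($G{\left(c,z \right)} = 2 \sqrt{\left(1 + \left(z 3 z\right)^{2}\right) + 6} = 2 \sqrt{\left(1 + \left(3 z z\right)^{2}\right) + 6} = 2 \sqrt{\left(1 + \left(3 z^{2}\right)^{2}\right) + 6} = 2 \sqrt{\left(1 + 9 z^{4}\right) + 6} = 2 \sqrt{7 + 9 z^{4}}$)
$\left(132 + X{\left(-5 \right)}\right) G{\left(6,-3 \right)} = \left(132 - 5\right) 2 \sqrt{7 + 9 \left(-3\right)^{4}} = 127 \cdot 2 \sqrt{7 + 9 \cdot 81} = 127 \cdot 2 \sqrt{7 + 729} = 127 \cdot 2 \sqrt{736} = 127 \cdot 2 \cdot 4 \sqrt{46} = 127 \cdot 8 \sqrt{46} = 1016 \sqrt{46}$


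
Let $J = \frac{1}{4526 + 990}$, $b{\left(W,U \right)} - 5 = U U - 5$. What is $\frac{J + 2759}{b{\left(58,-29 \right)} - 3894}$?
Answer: $- \frac{15218645}{16840348} \approx -0.9037$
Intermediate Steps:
$b{\left(W,U \right)} = U^{2}$ ($b{\left(W,U \right)} = 5 + \left(U U - 5\right) = 5 + \left(U^{2} - 5\right) = 5 + \left(-5 + U^{2}\right) = U^{2}$)
$J = \frac{1}{5516} \approx 0.00018129$
$\frac{J + 2759}{b{\left(58,-29 \right)} - 3894} = \frac{\frac{1}{5516} + 2759}{\left(-29\right)^{2} - 3894} = \frac{15218645}{5516 \left(841 - 3894\right)} = \frac{15218645}{5516 \left(-3053\right)} = \frac{15218645}{5516} \left(- \frac{1}{3053}\right) = - \frac{15218645}{16840348}$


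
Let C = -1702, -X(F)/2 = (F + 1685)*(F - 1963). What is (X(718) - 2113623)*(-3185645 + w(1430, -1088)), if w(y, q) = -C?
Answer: -12321372266721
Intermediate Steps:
X(F) = -2*(-1963 + F)*(1685 + F) (X(F) = -2*(F + 1685)*(F - 1963) = -2*(1685 + F)*(-1963 + F) = -2*(-1963 + F)*(1685 + F))
w(y, q) = 1702 (w(y, q) = -1*(-1702) = 1702)
(X(718) - 2113623)*(-3185645 + w(1430, -1088)) = ((6615310 - 2*718² + 556*718) - 2113623)*(-3185645 + 1702) = ((6615310 - 2*515524 + 399208) - 2113623)*(-3183943) = ((6615310 - 1031048 + 399208) - 2113623)*(-3183943) = (5983470 - 2113623)*(-3183943) = 3869847*(-3183943) = -12321372266721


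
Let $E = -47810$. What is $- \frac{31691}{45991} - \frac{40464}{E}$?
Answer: $\frac{15719687}{99946805} \approx 0.15728$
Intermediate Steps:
$- \frac{31691}{45991} - \frac{40464}{E} = - \frac{31691}{45991} - \frac{40464}{-47810} = \left(-31691\right) \frac{1}{45991} - - \frac{20232}{23905} = - \frac{2881}{4181} + \frac{20232}{23905} = \frac{15719687}{99946805}$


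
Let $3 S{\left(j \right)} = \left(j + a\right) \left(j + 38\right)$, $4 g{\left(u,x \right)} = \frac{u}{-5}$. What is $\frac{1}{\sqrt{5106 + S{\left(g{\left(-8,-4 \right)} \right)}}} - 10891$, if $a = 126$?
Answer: $-10891 + \frac{5 \sqrt{168098}}{168098} \approx -10891.0$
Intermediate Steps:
$g{\left(u,x \right)} = - \frac{u}{20}$ ($g{\left(u,x \right)} = \frac{u \frac{1}{-5}}{4} = \frac{u \left(- \frac{1}{5}\right)}{4} = \frac{\left(- \frac{1}{5}\right) u}{4} = - \frac{u}{20}$)
$S{\left(j \right)} = \frac{\left(38 + j\right) \left(126 + j\right)}{3}$ ($S{\left(j \right)} = \frac{\left(j + 126\right) \left(j + 38\right)}{3} = \frac{\left(126 + j\right) \left(38 + j\right)}{3} = \frac{\left(38 + j\right) \left(126 + j\right)}{3}$)
$\frac{1}{\sqrt{5106 + S{\left(g{\left(-8,-4 \right)} \right)}}} - 10891 = \frac{1}{\sqrt{5106 + \left(1596 + \frac{\left(\left(- \frac{1}{20}\right) \left(-8\right)\right)^{2}}{3} + \frac{164 \left(\left(- \frac{1}{20}\right) \left(-8\right)\right)}{3}\right)}} - 10891 = \frac{1}{\sqrt{5106 + \left(1596 + \frac{\left(\frac{2}{5}\right)^{2}}{3} + \frac{164}{3} \cdot \frac{2}{5}\right)}} - 10891 = \frac{1}{\sqrt{5106 + \left(1596 + \frac{1}{3} \cdot \frac{4}{25} + \frac{328}{15}\right)}} - 10891 = \frac{1}{\sqrt{5106 + \left(1596 + \frac{4}{75} + \frac{328}{15}\right)}} - 10891 = \frac{1}{\sqrt{5106 + \frac{40448}{25}}} - 10891 = \frac{1}{\sqrt{\frac{168098}{25}}} - 10891 = \frac{1}{\frac{1}{5} \sqrt{168098}} - 10891 = \frac{5 \sqrt{168098}}{168098} - 10891 = -10891 + \frac{5 \sqrt{168098}}{168098}$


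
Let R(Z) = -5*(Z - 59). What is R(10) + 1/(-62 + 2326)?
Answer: 554681/2264 ≈ 245.00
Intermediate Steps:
R(Z) = 295 - 5*Z (R(Z) = -5*(-59 + Z) = 295 - 5*Z)
R(10) + 1/(-62 + 2326) = (295 - 5*10) + 1/(-62 + 2326) = (295 - 50) + 1/2264 = 245 + 1/2264 = 554681/2264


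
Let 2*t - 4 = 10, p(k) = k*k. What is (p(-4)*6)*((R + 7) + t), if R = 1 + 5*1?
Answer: 1920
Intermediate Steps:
R = 6 (R = 1 + 5 = 6)
p(k) = k²
t = 7 (t = 2 + (½)*10 = 2 + 5 = 7)
(p(-4)*6)*((R + 7) + t) = ((-4)²*6)*((6 + 7) + 7) = (16*6)*(13 + 7) = 96*20 = 1920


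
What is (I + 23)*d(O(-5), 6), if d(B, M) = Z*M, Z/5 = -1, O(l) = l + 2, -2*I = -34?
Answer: -1200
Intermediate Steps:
I = 17 (I = -½*(-34) = 17)
O(l) = 2 + l
Z = -5 (Z = 5*(-1) = -5)
d(B, M) = -5*M
(I + 23)*d(O(-5), 6) = (17 + 23)*(-5*6) = 40*(-30) = -1200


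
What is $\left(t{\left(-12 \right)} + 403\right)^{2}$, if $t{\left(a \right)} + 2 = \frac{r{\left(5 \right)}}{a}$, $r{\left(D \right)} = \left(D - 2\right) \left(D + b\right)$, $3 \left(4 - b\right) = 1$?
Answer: $\frac{5726449}{36} \approx 1.5907 \cdot 10^{5}$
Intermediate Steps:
$b = \frac{11}{3}$ ($b = 4 - \frac{1}{3} = \frac{11}{3} \approx 3.6667$)
$r{\left(D \right)} = \left(-2 + D\right) \left(\frac{11}{3} + D\right)$ ($r{\left(D \right)} = \left(D - 2\right) \left(D + \frac{11}{3}\right) = \left(-2 + D\right) \left(\frac{11}{3} + D\right)$)
$t{\left(a \right)} = -2 + \frac{26}{a}$ ($t{\left(a \right)} = -2 + \frac{- \frac{22}{3} + 5^{2} + \frac{5}{3} \cdot 5}{a} = -2 + \frac{- \frac{22}{3} + 25 + \frac{25}{3}}{a} = -2 + \frac{26}{a}$)
$\left(t{\left(-12 \right)} + 403\right)^{2} = \left(\left(-2 + \frac{26}{-12}\right) + 403\right)^{2} = \left(\left(-2 + 26 \left(- \frac{1}{12}\right)\right) + 403\right)^{2} = \left(\left(-2 - \frac{13}{6}\right) + 403\right)^{2} = \left(- \frac{25}{6} + 403\right)^{2} = \left(\frac{2393}{6}\right)^{2} = \frac{5726449}{36}$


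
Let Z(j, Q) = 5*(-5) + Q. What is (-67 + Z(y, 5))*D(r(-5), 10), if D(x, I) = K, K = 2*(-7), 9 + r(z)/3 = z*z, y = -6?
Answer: 1218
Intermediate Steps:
r(z) = -27 + 3*z² (r(z) = -27 + 3*(z*z) = -27 + 3*z²)
K = -14
Z(j, Q) = -25 + Q
D(x, I) = -14
(-67 + Z(y, 5))*D(r(-5), 10) = (-67 + (-25 + 5))*(-14) = (-67 - 20)*(-14) = -87*(-14) = 1218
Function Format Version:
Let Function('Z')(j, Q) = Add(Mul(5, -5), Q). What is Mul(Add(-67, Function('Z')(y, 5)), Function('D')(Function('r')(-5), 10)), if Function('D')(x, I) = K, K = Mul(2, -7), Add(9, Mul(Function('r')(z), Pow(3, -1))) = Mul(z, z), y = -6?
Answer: 1218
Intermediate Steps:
Function('r')(z) = Add(-27, Mul(3, Pow(z, 2))) (Function('r')(z) = Add(-27, Mul(3, Mul(z, z))) = Add(-27, Mul(3, Pow(z, 2))))
K = -14
Function('Z')(j, Q) = Add(-25, Q)
Function('D')(x, I) = -14
Mul(Add(-67, Function('Z')(y, 5)), Function('D')(Function('r')(-5), 10)) = Mul(Add(-67, Add(-25, 5)), -14) = Mul(Add(-67, -20), -14) = Mul(-87, -14) = 1218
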